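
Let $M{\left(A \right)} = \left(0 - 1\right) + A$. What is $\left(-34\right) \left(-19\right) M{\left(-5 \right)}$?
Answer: $-3876$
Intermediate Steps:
$M{\left(A \right)} = -1 + A$
$\left(-34\right) \left(-19\right) M{\left(-5 \right)} = \left(-34\right) \left(-19\right) \left(-1 - 5\right) = 646 \left(-6\right) = -3876$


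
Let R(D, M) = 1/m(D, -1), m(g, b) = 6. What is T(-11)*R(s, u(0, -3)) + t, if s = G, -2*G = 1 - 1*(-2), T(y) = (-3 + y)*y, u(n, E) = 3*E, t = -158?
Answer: -397/3 ≈ -132.33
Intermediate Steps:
T(y) = y*(-3 + y)
G = -3/2 (G = -(1 - 1*(-2))/2 = -(1 + 2)/2 = -1/2*3 = -3/2 ≈ -1.5000)
s = -3/2 ≈ -1.5000
R(D, M) = 1/6
T(-11)*R(s, u(0, -3)) + t = -11*(-3 - 11)*(1/6) - 158 = -11*(-14)*(1/6) - 158 = 154*(1/6) - 158 = 77/3 - 158 = -397/3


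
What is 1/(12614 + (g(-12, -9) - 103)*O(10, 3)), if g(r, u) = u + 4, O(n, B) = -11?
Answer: 1/13802 ≈ 7.2453e-5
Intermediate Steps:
g(r, u) = 4 + u
1/(12614 + (g(-12, -9) - 103)*O(10, 3)) = 1/(12614 + ((4 - 9) - 103)*(-11)) = 1/(12614 + (-5 - 103)*(-11)) = 1/(12614 - 108*(-11)) = 1/(12614 + 1188) = 1/13802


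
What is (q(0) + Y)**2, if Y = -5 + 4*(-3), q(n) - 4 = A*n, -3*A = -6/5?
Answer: 169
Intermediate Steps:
A = 2/5 (A = -(-2)/5 = -1/3*(-6/5) = 2/5 ≈ 0.40000)
q(n) = 4 + 2*n/5
Y = -17 (Y = -5 - 12 = -17)
(q(0) + Y)**2 = ((4 + (2/5)*0) - 17)**2 = ((4 + 0) - 17)**2 = (4 - 17)**2 = (-13)**2 = 169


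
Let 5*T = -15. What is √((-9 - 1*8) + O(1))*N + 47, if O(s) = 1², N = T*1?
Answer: 47 - 12*I ≈ 47.0 - 12.0*I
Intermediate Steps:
T = -3 (T = (⅕)*(-15) = -3)
N = -3 (N = -3*1 = -3)
O(s) = 1
√((-9 - 1*8) + O(1))*N + 47 = √((-9 - 1*8) + 1)*(-3) + 47 = √((-9 - 8) + 1)*(-3) + 47 = √(-17 + 1)*(-3) + 47 = √(-16)*(-3) + 47 = (4*I)*(-3) + 47 = -12*I + 47 = 47 - 12*I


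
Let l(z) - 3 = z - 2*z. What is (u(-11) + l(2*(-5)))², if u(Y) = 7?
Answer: 400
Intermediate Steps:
l(z) = 3 - z (l(z) = 3 + (z - 2*z) = 3 - z)
(u(-11) + l(2*(-5)))² = (7 + (3 - 2*(-5)))² = (7 + (3 - 1*(-10)))² = (7 + (3 + 10))² = (7 + 13)² = 20² = 400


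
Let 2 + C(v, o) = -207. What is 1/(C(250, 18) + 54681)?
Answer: 1/54472 ≈ 1.8358e-5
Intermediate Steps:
C(v, o) = -209 (C(v, o) = -2 - 207 = -209)
1/(C(250, 18) + 54681) = 1/(-209 + 54681) = 1/54472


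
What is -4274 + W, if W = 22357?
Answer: 18083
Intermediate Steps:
-4274 + W = -4274 + 22357 = 18083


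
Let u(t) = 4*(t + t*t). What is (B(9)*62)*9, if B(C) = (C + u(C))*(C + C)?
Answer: 3706236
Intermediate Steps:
u(t) = 4*t + 4*t² (u(t) = 4*(t + t²) = 4*t + 4*t²)
B(C) = 2*C*(C + 4*C*(1 + C)) (B(C) = (C + 4*C*(1 + C))*(C + C) = (C + 4*C*(1 + C))*(2*C) = 2*C*(C + 4*C*(1 + C)))
(B(9)*62)*9 = ((9²*(10 + 8*9))*62)*9 = ((81*(10 + 72))*62)*9 = ((81*82)*62)*9 = (6642*62)*9 = 411804*9 = 3706236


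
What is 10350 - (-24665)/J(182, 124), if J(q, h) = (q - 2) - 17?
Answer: 1711715/163 ≈ 10501.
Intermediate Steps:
J(q, h) = -19 + q (J(q, h) = (-2 + q) - 17 = -19 + q)
10350 - (-24665)/J(182, 124) = 10350 - (-24665)/(-19 + 182) = 10350 - (-24665)/163 = 10350 - 1*(-24665/163) = 10350 + 24665/163 = 1711715/163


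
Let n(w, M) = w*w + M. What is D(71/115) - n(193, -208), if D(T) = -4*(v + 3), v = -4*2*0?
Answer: -37053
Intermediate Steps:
v = 0 (v = -8*0 = 0)
n(w, M) = M + w² (n(w, M) = w² + M = M + w²)
D(T) = -12 (D(T) = -4*(0 + 3) = -4*3 = -12)
D(71/115) - n(193, -208) = -12 - (-208 + 193²) = -12 - (-208 + 37249) = -12 - 1*37041 = -12 - 37041 = -37053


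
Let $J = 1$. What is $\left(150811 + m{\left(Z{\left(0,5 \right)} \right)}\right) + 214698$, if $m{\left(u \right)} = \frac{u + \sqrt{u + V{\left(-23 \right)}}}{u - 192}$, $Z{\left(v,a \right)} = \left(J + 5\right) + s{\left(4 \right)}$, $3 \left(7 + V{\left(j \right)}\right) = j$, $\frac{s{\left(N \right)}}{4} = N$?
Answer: $\frac{31068254}{85} - \frac{\sqrt{66}}{510} \approx 3.6551 \cdot 10^{5}$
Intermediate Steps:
$s{\left(N \right)} = 4 N$
$V{\left(j \right)} = -7 + \frac{j}{3}$
$Z{\left(v,a \right)} = 22$ ($Z{\left(v,a \right)} = \left(1 + 5\right) + 4 \cdot 4 = 6 + 16 = 22$)
$m{\left(u \right)} = \frac{u + \sqrt{- \frac{44}{3} + u}}{-192 + u}$ ($m{\left(u \right)} = \frac{u + \sqrt{u + \left(-7 + \frac{1}{3} \left(-23\right)\right)}}{u - 192} = \frac{u + \sqrt{u - \frac{44}{3}}}{-192 + u} = \frac{u + \sqrt{- \frac{44}{3} + u}}{-192 + u}$)
$\left(150811 + m{\left(Z{\left(0,5 \right)} \right)}\right) + 214698 = \left(150811 + \frac{22 + \frac{\sqrt{-132 + 9 \cdot 22}}{3}}{-192 + 22}\right) + 214698 = \left(150811 + \frac{22 + \frac{\sqrt{-132 + 198}}{3}}{-170}\right) + 214698 = \left(150811 - \frac{22 + \frac{\sqrt{66}}{3}}{170}\right) + 214698 = \left(150811 - \left(\frac{11}{85} + \frac{\sqrt{66}}{510}\right)\right) + 214698 = \left(\frac{12818924}{85} - \frac{\sqrt{66}}{510}\right) + 214698 = \frac{31068254}{85} - \frac{\sqrt{66}}{510}$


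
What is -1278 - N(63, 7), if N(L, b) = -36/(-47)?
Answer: -60102/47 ≈ -1278.8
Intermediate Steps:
N(L, b) = 36/47 (N(L, b) = -36*(-1/47) = 36/47)
-1278 - N(63, 7) = -1278 - 1*36/47 = -1278 - 36/47 = -60102/47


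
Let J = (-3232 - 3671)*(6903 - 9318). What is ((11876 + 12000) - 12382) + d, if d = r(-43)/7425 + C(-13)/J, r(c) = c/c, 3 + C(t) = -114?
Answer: 810672691054/70530075 ≈ 11494.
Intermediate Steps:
C(t) = -117 (C(t) = -3 - 114 = -117)
J = 16670745 (J = -6903*(-2415) = 16670745)
r(c) = 1
d = 9004/70530075 (d = 1/7425 - 117/16670745 = 1*(1/7425) - 117*1/16670745 = 1/7425 - 1/142485 = 9004/70530075 ≈ 0.00012766)
((11876 + 12000) - 12382) + d = ((11876 + 12000) - 12382) + 9004/70530075 = (23876 - 12382) + 9004/70530075 = 11494 + 9004/70530075 = 810672691054/70530075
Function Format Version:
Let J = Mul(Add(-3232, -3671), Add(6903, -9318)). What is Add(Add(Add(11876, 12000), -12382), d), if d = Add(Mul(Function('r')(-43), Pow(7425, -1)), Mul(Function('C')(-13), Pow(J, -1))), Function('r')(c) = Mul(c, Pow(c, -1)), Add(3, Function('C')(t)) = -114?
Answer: Rational(810672691054, 70530075) ≈ 11494.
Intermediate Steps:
Function('C')(t) = -117 (Function('C')(t) = Add(-3, -114) = -117)
J = 16670745 (J = Mul(-6903, -2415) = 16670745)
Function('r')(c) = 1
d = Rational(9004, 70530075) (d = Add(Mul(1, Pow(7425, -1)), Mul(-117, Pow(16670745, -1))) = Add(Mul(1, Rational(1, 7425)), Mul(-117, Rational(1, 16670745))) = Add(Rational(1, 7425), Rational(-1, 142485)) = Rational(9004, 70530075) ≈ 0.00012766)
Add(Add(Add(11876, 12000), -12382), d) = Add(Add(Add(11876, 12000), -12382), Rational(9004, 70530075)) = Add(Add(23876, -12382), Rational(9004, 70530075)) = Add(11494, Rational(9004, 70530075)) = Rational(810672691054, 70530075)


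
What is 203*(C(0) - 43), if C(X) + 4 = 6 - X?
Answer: -8323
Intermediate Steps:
C(X) = 2 - X (C(X) = -4 + (6 - X) = 2 - X)
203*(C(0) - 43) = 203*((2 - 1*0) - 43) = 203*((2 + 0) - 43) = 203*(2 - 43) = 203*(-41) = -8323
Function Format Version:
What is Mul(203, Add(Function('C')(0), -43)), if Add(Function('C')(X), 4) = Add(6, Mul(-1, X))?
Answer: -8323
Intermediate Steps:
Function('C')(X) = Add(2, Mul(-1, X)) (Function('C')(X) = Add(-4, Add(6, Mul(-1, X))) = Add(2, Mul(-1, X)))
Mul(203, Add(Function('C')(0), -43)) = Mul(203, Add(Add(2, Mul(-1, 0)), -43)) = Mul(203, Add(Add(2, 0), -43)) = Mul(203, Add(2, -43)) = Mul(203, -41) = -8323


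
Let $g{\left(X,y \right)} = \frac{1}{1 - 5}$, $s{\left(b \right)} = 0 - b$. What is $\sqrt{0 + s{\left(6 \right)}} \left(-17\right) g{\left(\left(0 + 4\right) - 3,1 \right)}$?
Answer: $\frac{17 i \sqrt{6}}{4} \approx 10.41 i$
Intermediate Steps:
$s{\left(b \right)} = - b$
$g{\left(X,y \right)} = - \frac{1}{4}$ ($g{\left(X,y \right)} = \frac{1}{-4} = - \frac{1}{4}$)
$\sqrt{0 + s{\left(6 \right)}} \left(-17\right) g{\left(\left(0 + 4\right) - 3,1 \right)} = \sqrt{0 - 6} \left(-17\right) \left(- \frac{1}{4}\right) = \sqrt{-6} \left(-17\right) \left(- \frac{1}{4}\right) = i \sqrt{6} \left(-17\right) \left(- \frac{1}{4}\right) = - 17 i \sqrt{6} \left(- \frac{1}{4}\right) = \frac{17 i \sqrt{6}}{4}$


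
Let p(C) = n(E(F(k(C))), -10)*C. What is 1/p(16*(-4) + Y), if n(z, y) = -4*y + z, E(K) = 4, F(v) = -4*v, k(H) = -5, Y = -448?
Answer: -1/22528 ≈ -4.4389e-5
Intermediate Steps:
n(z, y) = z - 4*y
p(C) = 44*C (p(C) = (4 - 4*(-10))*C = (4 + 40)*C = 44*C)
1/p(16*(-4) + Y) = 1/(44*(16*(-4) - 448)) = 1/(44*(-64 - 448)) = 1/(44*(-512)) = 1/(-22528) = -1/22528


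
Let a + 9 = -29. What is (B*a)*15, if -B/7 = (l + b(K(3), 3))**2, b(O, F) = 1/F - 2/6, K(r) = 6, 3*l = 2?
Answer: 5320/3 ≈ 1773.3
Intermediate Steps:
a = -38 (a = -9 - 29 = -38)
l = 2/3 (l = (1/3)*2 = 2/3 ≈ 0.66667)
b(O, F) = -1/3 + 1/F (b(O, F) = 1/F - 2*1/6 = 1/F - 1/3 = -1/3 + 1/F)
B = -28/9 (B = -7*(2/3 + (1/3)*(3 - 1*3)/3)**2 = -7*(2/3 + (1/3)*(1/3)*(3 - 3))**2 = -7*(2/3 + (1/3)*(1/3)*0)**2 = -7*(2/3 + 0)**2 = -7*(2/3)**2 = -7*4/9 = -28/9 ≈ -3.1111)
(B*a)*15 = -28/9*(-38)*15 = (1064/9)*15 = 5320/3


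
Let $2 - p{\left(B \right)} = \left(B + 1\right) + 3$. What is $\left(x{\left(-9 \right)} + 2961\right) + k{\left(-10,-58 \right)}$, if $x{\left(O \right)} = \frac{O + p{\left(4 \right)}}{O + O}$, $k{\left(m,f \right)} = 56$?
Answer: $\frac{18107}{6} \approx 3017.8$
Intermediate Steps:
$p{\left(B \right)} = -2 - B$ ($p{\left(B \right)} = 2 - \left(\left(B + 1\right) + 3\right) = 2 - \left(\left(1 + B\right) + 3\right) = 2 - \left(4 + B\right) = -2 - B$)
$x{\left(O \right)} = \frac{-6 + O}{2 O}$ ($x{\left(O \right)} = \frac{O - 6}{O + O} = \frac{O - 6}{2 O} = \left(O - 6\right) \frac{1}{2 O} = \left(-6 + O\right) \frac{1}{2 O} = \frac{-6 + O}{2 O}$)
$\left(x{\left(-9 \right)} + 2961\right) + k{\left(-10,-58 \right)} = \left(\frac{-6 - 9}{2 \left(-9\right)} + 2961\right) + 56 = \left(\frac{1}{2} \left(- \frac{1}{9}\right) \left(-15\right) + 2961\right) + 56 = \left(\frac{5}{6} + 2961\right) + 56 = \frac{17771}{6} + 56 = \frac{18107}{6}$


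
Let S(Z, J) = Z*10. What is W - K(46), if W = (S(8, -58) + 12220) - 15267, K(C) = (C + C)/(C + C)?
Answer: -2968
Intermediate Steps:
S(Z, J) = 10*Z
K(C) = 1 (K(C) = (2*C)/((2*C)) = (2*C)*(1/(2*C)) = 1)
W = -2967 (W = (10*8 + 12220) - 15267 = (80 + 12220) - 15267 = 12300 - 15267 = -2967)
W - K(46) = -2967 - 1*1 = -2967 - 1 = -2968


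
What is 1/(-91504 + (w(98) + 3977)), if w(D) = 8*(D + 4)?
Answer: -1/86711 ≈ -1.1533e-5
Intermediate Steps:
w(D) = 32 + 8*D (w(D) = 8*(4 + D) = 32 + 8*D)
1/(-91504 + (w(98) + 3977)) = 1/(-91504 + ((32 + 8*98) + 3977)) = 1/(-91504 + ((32 + 784) + 3977)) = 1/(-91504 + (816 + 3977)) = 1/(-91504 + 4793) = 1/(-86711) = -1/86711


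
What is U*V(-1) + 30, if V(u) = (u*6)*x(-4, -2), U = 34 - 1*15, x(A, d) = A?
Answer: 486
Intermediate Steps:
U = 19 (U = 34 - 15 = 19)
V(u) = -24*u (V(u) = (u*6)*(-4) = (6*u)*(-4) = -24*u)
U*V(-1) + 30 = 19*(-24*(-1)) + 30 = 19*24 + 30 = 456 + 30 = 486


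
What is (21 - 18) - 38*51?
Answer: -1935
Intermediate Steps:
(21 - 18) - 38*51 = 3 - 1938 = -1935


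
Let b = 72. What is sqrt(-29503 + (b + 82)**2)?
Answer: 3*I*sqrt(643) ≈ 76.072*I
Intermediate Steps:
sqrt(-29503 + (b + 82)**2) = sqrt(-29503 + (72 + 82)**2) = sqrt(-29503 + 154**2) = sqrt(-29503 + 23716) = sqrt(-5787) = 3*I*sqrt(643)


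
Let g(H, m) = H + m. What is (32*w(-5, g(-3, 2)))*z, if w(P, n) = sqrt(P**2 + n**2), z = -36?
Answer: -1152*sqrt(26) ≈ -5874.1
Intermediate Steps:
(32*w(-5, g(-3, 2)))*z = (32*sqrt((-5)**2 + (-3 + 2)**2))*(-36) = (32*sqrt(25 + (-1)**2))*(-36) = (32*sqrt(25 + 1))*(-36) = (32*sqrt(26))*(-36) = -1152*sqrt(26)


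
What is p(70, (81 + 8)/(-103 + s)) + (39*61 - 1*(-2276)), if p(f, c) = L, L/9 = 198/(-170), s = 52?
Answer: 394784/85 ≈ 4644.5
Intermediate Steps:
L = -891/85 (L = 9*(198/(-170)) = 9*(198*(-1/170)) = 9*(-99/85) = -891/85 ≈ -10.482)
p(f, c) = -891/85
p(70, (81 + 8)/(-103 + s)) + (39*61 - 1*(-2276)) = -891/85 + (39*61 - 1*(-2276)) = -891/85 + (2379 + 2276) = -891/85 + 4655 = 394784/85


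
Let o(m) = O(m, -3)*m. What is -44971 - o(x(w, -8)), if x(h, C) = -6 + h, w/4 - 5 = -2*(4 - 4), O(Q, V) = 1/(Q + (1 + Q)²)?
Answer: -10748083/239 ≈ -44971.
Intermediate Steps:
w = 20 (w = 20 + 4*(-2*(4 - 4)) = 20 + 4*(-2*0) = 20 + 4*0 = 20 + 0 = 20)
o(m) = m/(m + (1 + m)²)
-44971 - o(x(w, -8)) = -44971 - (-6 + 20)/((-6 + 20) + (1 + (-6 + 20))²) = -44971 - 14/(14 + (1 + 14)²) = -44971 - 14/(14 + 15²) = -44971 - 14/(14 + 225) = -44971 - 14/239 = -10748083/239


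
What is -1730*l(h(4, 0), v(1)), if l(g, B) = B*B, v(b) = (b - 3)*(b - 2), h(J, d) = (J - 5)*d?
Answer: -6920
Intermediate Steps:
h(J, d) = d*(-5 + J) (h(J, d) = (-5 + J)*d = d*(-5 + J))
v(b) = (-3 + b)*(-2 + b)
l(g, B) = B²
-1730*l(h(4, 0), v(1)) = -1730*(6 + 1² - 5*1)² = -1730*(6 + 1 - 5)² = -1730*2² = -1730*4 = -6920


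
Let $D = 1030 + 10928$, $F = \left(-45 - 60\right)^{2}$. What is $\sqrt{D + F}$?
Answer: $\sqrt{22983} \approx 151.6$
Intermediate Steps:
$F = 11025$ ($F = \left(-105\right)^{2} = 11025$)
$D = 11958$
$\sqrt{D + F} = \sqrt{11958 + 11025} = \sqrt{22983}$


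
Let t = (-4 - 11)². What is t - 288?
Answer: -63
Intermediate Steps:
t = 225 (t = (-15)² = 225)
t - 288 = 225 - 288 = -63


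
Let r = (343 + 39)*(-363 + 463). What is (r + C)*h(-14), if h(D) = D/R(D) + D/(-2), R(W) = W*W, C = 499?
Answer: 3753803/14 ≈ 2.6813e+5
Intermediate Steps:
r = 38200 (r = 382*100 = 38200)
R(W) = W**2
h(D) = 1/D - D/2 (h(D) = D/(D**2) + D/(-2) = D/D**2 + D*(-1/2) = 1/D - D/2)
(r + C)*h(-14) = (38200 + 499)*(1/(-14) - 1/2*(-14)) = 38699*(-1/14 + 7) = 38699*(97/14) = 3753803/14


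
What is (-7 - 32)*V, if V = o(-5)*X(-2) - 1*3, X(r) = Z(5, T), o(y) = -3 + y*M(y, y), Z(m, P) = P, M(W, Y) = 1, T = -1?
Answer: -195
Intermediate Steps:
o(y) = -3 + y (o(y) = -3 + y*1 = -3 + y)
X(r) = -1
V = 5 (V = (-3 - 5)*(-1) - 1*3 = -8*(-1) - 3 = 8 - 3 = 5)
(-7 - 32)*V = (-7 - 32)*5 = -39*5 = -195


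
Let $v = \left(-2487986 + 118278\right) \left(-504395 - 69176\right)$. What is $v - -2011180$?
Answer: $1359197798448$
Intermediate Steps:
$v = 1359195787268$ ($v = \left(-2369708\right) \left(-573571\right) = 1359195787268$)
$v - -2011180 = 1359195787268 - -2011180 = 1359195787268 + 2011180 = 1359197798448$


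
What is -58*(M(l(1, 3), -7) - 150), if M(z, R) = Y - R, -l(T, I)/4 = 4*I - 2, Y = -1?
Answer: 8352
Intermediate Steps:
l(T, I) = 8 - 16*I (l(T, I) = -4*(4*I - 2) = -4*(-2 + 4*I) = 8 - 16*I)
M(z, R) = -1 - R
-58*(M(l(1, 3), -7) - 150) = -58*((-1 - 1*(-7)) - 150) = -58*((-1 + 7) - 150) = -58*(6 - 150) = -58*(-144) = 8352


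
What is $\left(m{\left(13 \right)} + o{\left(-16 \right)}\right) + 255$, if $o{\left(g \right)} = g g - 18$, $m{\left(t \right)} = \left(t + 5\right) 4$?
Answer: $565$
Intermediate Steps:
$m{\left(t \right)} = 20 + 4 t$ ($m{\left(t \right)} = \left(5 + t\right) 4 = 20 + 4 t$)
$o{\left(g \right)} = -18 + g^{2}$ ($o{\left(g \right)} = g^{2} - 18 = -18 + g^{2}$)
$\left(m{\left(13 \right)} + o{\left(-16 \right)}\right) + 255 = \left(\left(20 + 4 \cdot 13\right) - \left(18 - \left(-16\right)^{2}\right)\right) + 255 = \left(\left(20 + 52\right) + \left(-18 + 256\right)\right) + 255 = \left(72 + 238\right) + 255 = 310 + 255 = 565$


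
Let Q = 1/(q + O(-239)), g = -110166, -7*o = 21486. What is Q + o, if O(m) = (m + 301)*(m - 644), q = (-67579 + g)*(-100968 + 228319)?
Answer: -486358347366133/158452407687 ≈ -3069.4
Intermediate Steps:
o = -21486/7 (o = -⅐*21486 = -21486/7 ≈ -3069.4)
q = -22636003495 (q = (-67579 - 110166)*(-100968 + 228319) = -177745*127351 = -22636003495)
O(m) = (-644 + m)*(301 + m) (O(m) = (301 + m)*(-644 + m) = (-644 + m)*(301 + m))
Q = -1/22636058241 (Q = 1/(-22636003495 + (-193844 + (-239)² - 343*(-239))) = 1/(-22636003495 + (-193844 + 57121 + 81977)) = 1/(-22636003495 - 54746) = 1/(-22636058241) = -1/22636058241 ≈ -4.4177e-11)
Q + o = -1/22636058241 - 21486/7 = -486358347366133/158452407687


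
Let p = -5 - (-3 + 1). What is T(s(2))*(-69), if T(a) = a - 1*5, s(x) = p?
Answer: 552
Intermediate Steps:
p = -3 (p = -5 - 1*(-2) = -5 + 2 = -3)
s(x) = -3
T(a) = -5 + a (T(a) = a - 5 = -5 + a)
T(s(2))*(-69) = (-5 - 3)*(-69) = -8*(-69) = 552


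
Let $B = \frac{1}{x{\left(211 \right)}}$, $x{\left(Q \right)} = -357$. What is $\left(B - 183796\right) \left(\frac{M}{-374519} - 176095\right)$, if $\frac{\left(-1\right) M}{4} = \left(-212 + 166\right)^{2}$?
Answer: $\frac{618197240971497499}{19100469} \approx 3.2366 \cdot 10^{10}$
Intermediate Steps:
$M = -8464$ ($M = - 4 \left(-212 + 166\right)^{2} = - 4 \left(-46\right)^{2} = \left(-4\right) 2116 = -8464$)
$B = - \frac{1}{357}$ ($B = \frac{1}{-357} = - \frac{1}{357} \approx -0.0028011$)
$\left(B - 183796\right) \left(\frac{M}{-374519} - 176095\right) = \left(- \frac{1}{357} - 183796\right) \left(- \frac{8464}{-374519} - 176095\right) = - \frac{65615173 \left(\left(-8464\right) \left(- \frac{1}{374519}\right) - 176095\right)}{357} = - \frac{65615173 \left(\frac{8464}{374519} - 176095\right)}{357} = \left(- \frac{65615173}{357}\right) \left(- \frac{65950914841}{374519}\right) = \frac{618197240971497499}{19100469}$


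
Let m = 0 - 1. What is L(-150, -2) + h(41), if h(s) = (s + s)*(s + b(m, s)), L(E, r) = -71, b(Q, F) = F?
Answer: 6653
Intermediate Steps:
m = -1
h(s) = 4*s² (h(s) = (s + s)*(s + s) = (2*s)*(2*s) = 4*s²)
L(-150, -2) + h(41) = -71 + 4*41² = -71 + 4*1681 = -71 + 6724 = 6653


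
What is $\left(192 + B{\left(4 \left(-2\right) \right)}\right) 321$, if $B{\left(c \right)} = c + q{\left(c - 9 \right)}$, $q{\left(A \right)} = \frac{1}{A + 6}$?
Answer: $\frac{649383}{11} \approx 59035.0$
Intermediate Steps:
$q{\left(A \right)} = \frac{1}{6 + A}$
$B{\left(c \right)} = c + \frac{1}{-3 + c}$ ($B{\left(c \right)} = c + \frac{1}{6 + \left(c - 9\right)} = c + \frac{1}{6 + \left(-9 + c\right)} = c + \frac{1}{-3 + c}$)
$\left(192 + B{\left(4 \left(-2\right) \right)}\right) 321 = \left(192 + \frac{1 + 4 \left(-2\right) \left(-3 + 4 \left(-2\right)\right)}{-3 + 4 \left(-2\right)}\right) 321 = \left(192 + \frac{1 - 8 \left(-3 - 8\right)}{-3 - 8}\right) 321 = \left(192 + \frac{1 - -88}{-11}\right) 321 = \left(192 - \frac{1 + 88}{11}\right) 321 = \left(192 - \frac{89}{11}\right) 321 = \frac{2023}{11} \cdot 321 = \frac{649383}{11}$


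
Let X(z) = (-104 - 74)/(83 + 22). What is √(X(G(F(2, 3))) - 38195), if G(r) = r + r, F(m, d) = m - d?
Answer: I*√421118565/105 ≈ 195.44*I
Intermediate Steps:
G(r) = 2*r
X(z) = -178/105
√(X(G(F(2, 3))) - 38195) = √(-178/105 - 38195) = √(-4010653/105) = I*√421118565/105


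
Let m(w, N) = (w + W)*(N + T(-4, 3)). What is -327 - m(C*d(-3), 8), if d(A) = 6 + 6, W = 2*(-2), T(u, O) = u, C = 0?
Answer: -311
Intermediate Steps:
W = -4
d(A) = 12
m(w, N) = (-4 + N)*(-4 + w) (m(w, N) = (w - 4)*(N - 4) = (-4 + w)*(-4 + N) = (-4 + N)*(-4 + w))
-327 - m(C*d(-3), 8) = -327 - (16 - 4*8 - 0*12 + 8*(0*12)) = -327 - (16 - 32 - 4*0 + 8*0) = -327 - (16 - 32 + 0 + 0) = -327 - 1*(-16) = -327 + 16 = -311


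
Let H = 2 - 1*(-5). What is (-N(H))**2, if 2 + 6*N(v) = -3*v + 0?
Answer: 529/36 ≈ 14.694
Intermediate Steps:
H = 7 (H = 2 + 5 = 7)
N(v) = -1/3 - v/2 (N(v) = -1/3 + (-3*v + 0)/6 = -1/3 + (-3*v)/6 = -1/3 - v/2)
(-N(H))**2 = (-(-1/3 - 1/2*7))**2 = (-(-1/3 - 7/2))**2 = (-1*(-23/6))**2 = (23/6)**2 = 529/36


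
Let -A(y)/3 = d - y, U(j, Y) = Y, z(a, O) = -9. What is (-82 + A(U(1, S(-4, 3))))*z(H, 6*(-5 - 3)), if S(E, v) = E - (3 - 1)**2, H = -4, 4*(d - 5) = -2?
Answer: 2151/2 ≈ 1075.5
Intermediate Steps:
d = 9/2 (d = 5 + (1/4)*(-2) = 5 - 1/2 = 9/2 ≈ 4.5000)
S(E, v) = -4 + E (S(E, v) = E - 1*2**2 = E - 1*4 = E - 4 = -4 + E)
A(y) = -27/2 + 3*y (A(y) = -3*(9/2 - y) = -27/2 + 3*y)
(-82 + A(U(1, S(-4, 3))))*z(H, 6*(-5 - 3)) = (-82 + (-27/2 + 3*(-4 - 4)))*(-9) = (-82 + (-27/2 + 3*(-8)))*(-9) = (-82 + (-27/2 - 24))*(-9) = (-82 - 75/2)*(-9) = -239/2*(-9) = 2151/2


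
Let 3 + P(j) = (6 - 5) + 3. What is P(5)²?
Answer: 1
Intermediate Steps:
P(j) = 1 (P(j) = -3 + ((6 - 5) + 3) = -3 + (1 + 3) = -3 + 4 = 1)
P(5)² = 1² = 1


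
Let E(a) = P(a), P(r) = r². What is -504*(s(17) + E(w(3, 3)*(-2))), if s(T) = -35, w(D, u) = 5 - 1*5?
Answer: 17640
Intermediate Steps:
w(D, u) = 0 (w(D, u) = 5 - 5 = 0)
E(a) = a²
-504*(s(17) + E(w(3, 3)*(-2))) = -504*(-35 + (0*(-2))²) = -504*(-35 + 0²) = -504*(-35 + 0) = -504*(-35) = 17640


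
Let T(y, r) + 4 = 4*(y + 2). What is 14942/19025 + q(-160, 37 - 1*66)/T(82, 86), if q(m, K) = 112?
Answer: 1772886/1579075 ≈ 1.1227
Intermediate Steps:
T(y, r) = 4 + 4*y (T(y, r) = -4 + 4*(y + 2) = -4 + 4*(2 + y) = -4 + (8 + 4*y) = 4 + 4*y)
14942/19025 + q(-160, 37 - 1*66)/T(82, 86) = 14942/19025 + 112/(4 + 4*82) = 14942*(1/19025) + 112/(4 + 328) = 14942/19025 + 112/332 = 14942/19025 + 112*(1/332) = 14942/19025 + 28/83 = 1772886/1579075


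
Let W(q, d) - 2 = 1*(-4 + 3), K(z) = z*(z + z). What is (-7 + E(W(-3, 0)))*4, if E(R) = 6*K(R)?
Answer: 20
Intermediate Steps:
K(z) = 2*z**2 (K(z) = z*(2*z) = 2*z**2)
W(q, d) = 1 (W(q, d) = 2 + 1*(-4 + 3) = 2 + 1*(-1) = 2 - 1 = 1)
E(R) = 12*R**2 (E(R) = 6*(2*R**2) = 12*R**2)
(-7 + E(W(-3, 0)))*4 = (-7 + 12*1**2)*4 = (-7 + 12*1)*4 = (-7 + 12)*4 = 5*4 = 20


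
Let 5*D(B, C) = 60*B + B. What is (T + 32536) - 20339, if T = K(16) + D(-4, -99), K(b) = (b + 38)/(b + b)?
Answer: 971991/80 ≈ 12150.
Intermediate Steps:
D(B, C) = 61*B/5 (D(B, C) = (60*B + B)/5 = (61*B)/5 = 61*B/5)
K(b) = (38 + b)/(2*b) (K(b) = (38 + b)/((2*b)) = (38 + b)*(1/(2*b)) = (38 + b)/(2*b))
T = -3769/80 (T = (½)*(38 + 16)/16 + (61/5)*(-4) = (½)*(1/16)*54 - 244/5 = 27/16 - 244/5 = -3769/80 ≈ -47.112)
(T + 32536) - 20339 = (-3769/80 + 32536) - 20339 = 2599111/80 - 20339 = 971991/80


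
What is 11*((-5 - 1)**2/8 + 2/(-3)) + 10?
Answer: 313/6 ≈ 52.167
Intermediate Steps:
11*((-5 - 1)**2/8 + 2/(-3)) + 10 = 11*((-6)**2*(1/8) + 2*(-1/3)) + 10 = 11*(36*(1/8) - 2/3) + 10 = 11*(9/2 - 2/3) + 10 = 11*(23/6) + 10 = 253/6 + 10 = 313/6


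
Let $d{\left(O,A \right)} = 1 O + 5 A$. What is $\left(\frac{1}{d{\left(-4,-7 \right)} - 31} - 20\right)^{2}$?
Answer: $\frac{1962801}{4900} \approx 400.57$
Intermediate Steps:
$d{\left(O,A \right)} = O + 5 A$
$\left(\frac{1}{d{\left(-4,-7 \right)} - 31} - 20\right)^{2} = \left(\frac{1}{\left(-4 + 5 \left(-7\right)\right) - 31} - 20\right)^{2} = \left(\frac{1}{\left(-4 - 35\right) - 31} - 20\right)^{2} = \left(\frac{1}{-39 - 31} - 20\right)^{2} = \left(\frac{1}{-70} - 20\right)^{2} = \left(- \frac{1}{70} - 20\right)^{2} = \left(- \frac{1401}{70}\right)^{2} = \frac{1962801}{4900}$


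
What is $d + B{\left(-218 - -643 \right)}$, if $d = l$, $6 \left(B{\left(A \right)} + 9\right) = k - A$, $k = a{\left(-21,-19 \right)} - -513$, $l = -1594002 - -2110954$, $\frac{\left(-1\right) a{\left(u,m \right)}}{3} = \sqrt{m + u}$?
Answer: $\frac{1550873}{3} - i \sqrt{10} \approx 5.1696 \cdot 10^{5} - 3.1623 i$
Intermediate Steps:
$a{\left(u,m \right)} = - 3 \sqrt{m + u}$
$l = 516952$ ($l = -1594002 + 2110954 = 516952$)
$k = 513 - 6 i \sqrt{10}$ ($k = - 3 \sqrt{-19 - 21} - -513 = - 3 \sqrt{-40} + 513 = - 3 \cdot 2 i \sqrt{10} + 513 = - 6 i \sqrt{10} + 513 = 513 - 6 i \sqrt{10} \approx 513.0 - 18.974 i$)
$B{\left(A \right)} = \frac{153}{2} - \frac{A}{6} - i \sqrt{10}$ ($B{\left(A \right)} = -9 + \frac{\left(513 - 6 i \sqrt{10}\right) - A}{6} = -9 + \frac{513 - A - 6 i \sqrt{10}}{6} = -9 - \left(- \frac{171}{2} + \frac{A}{6} + i \sqrt{10}\right) = \frac{153}{2} - \frac{A}{6} - i \sqrt{10}$)
$d = 516952$
$d + B{\left(-218 - -643 \right)} = 516952 - \left(- \frac{153}{2} + \frac{-218 - -643}{6} + i \sqrt{10}\right) = 516952 - \left(- \frac{153}{2} + \frac{-218 + 643}{6} + i \sqrt{10}\right) = 516952 - \left(- \frac{17}{3} + i \sqrt{10}\right) = 516952 + \left(\frac{17}{3} - i \sqrt{10}\right) = \frac{1550873}{3} - i \sqrt{10}$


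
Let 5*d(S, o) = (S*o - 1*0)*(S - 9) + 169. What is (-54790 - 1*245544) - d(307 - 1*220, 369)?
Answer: -4005873/5 ≈ -8.0118e+5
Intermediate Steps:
d(S, o) = 169/5 + S*o*(-9 + S)/5 (d(S, o) = ((S*o - 1*0)*(S - 9) + 169)/5 = ((S*o + 0)*(-9 + S) + 169)/5 = ((S*o)*(-9 + S) + 169)/5 = (S*o*(-9 + S) + 169)/5 = (169 + S*o*(-9 + S))/5 = 169/5 + S*o*(-9 + S)/5)
(-54790 - 1*245544) - d(307 - 1*220, 369) = (-54790 - 1*245544) - (169/5 - 9/5*(307 - 1*220)*369 + (⅕)*369*(307 - 1*220)²) = (-54790 - 245544) - (169/5 - 9/5*(307 - 220)*369 + (⅕)*369*(307 - 220)²) = -300334 - (169/5 - 9/5*87*369 + (⅕)*369*87²) = -300334 - (169/5 - 288927/5 + (⅕)*369*7569) = -300334 - (169/5 - 288927/5 + 2792961/5) = -300334 - 1*2504203/5 = -300334 - 2504203/5 = -4005873/5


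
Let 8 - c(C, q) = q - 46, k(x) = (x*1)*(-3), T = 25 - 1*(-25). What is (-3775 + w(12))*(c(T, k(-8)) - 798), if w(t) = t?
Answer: 2889984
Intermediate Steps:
T = 50 (T = 25 + 25 = 50)
k(x) = -3*x (k(x) = x*(-3) = -3*x)
c(C, q) = 54 - q (c(C, q) = 8 - (q - 46) = 8 - (-46 + q) = 8 + (46 - q) = 54 - q)
(-3775 + w(12))*(c(T, k(-8)) - 798) = (-3775 + 12)*((54 - (-3)*(-8)) - 798) = -3763*((54 - 1*24) - 798) = -3763*((54 - 24) - 798) = -3763*(30 - 798) = -3763*(-768) = 2889984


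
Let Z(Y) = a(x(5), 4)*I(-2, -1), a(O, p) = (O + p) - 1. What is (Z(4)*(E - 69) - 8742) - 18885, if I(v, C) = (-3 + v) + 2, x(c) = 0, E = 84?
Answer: -27762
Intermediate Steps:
I(v, C) = -1 + v
a(O, p) = -1 + O + p
Z(Y) = -9 (Z(Y) = (-1 + 0 + 4)*(-1 - 2) = 3*(-3) = -9)
(Z(4)*(E - 69) - 8742) - 18885 = (-9*(84 - 69) - 8742) - 18885 = (-9*15 - 8742) - 18885 = (-135 - 8742) - 18885 = -8877 - 18885 = -27762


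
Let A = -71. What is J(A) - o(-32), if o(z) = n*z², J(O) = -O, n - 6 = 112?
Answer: -120761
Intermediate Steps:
n = 118 (n = 6 + 112 = 118)
o(z) = 118*z²
J(A) - o(-32) = -1*(-71) - 118*(-32)² = 71 - 118*1024 = 71 - 1*120832 = 71 - 120832 = -120761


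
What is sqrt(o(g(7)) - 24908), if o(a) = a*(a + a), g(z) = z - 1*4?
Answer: I*sqrt(24890) ≈ 157.77*I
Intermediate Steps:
g(z) = -4 + z (g(z) = z - 4 = -4 + z)
o(a) = 2*a**2 (o(a) = a*(2*a) = 2*a**2)
sqrt(o(g(7)) - 24908) = sqrt(2*(-4 + 7)**2 - 24908) = sqrt(2*3**2 - 24908) = sqrt(2*9 - 24908) = sqrt(18 - 24908) = sqrt(-24890) = I*sqrt(24890)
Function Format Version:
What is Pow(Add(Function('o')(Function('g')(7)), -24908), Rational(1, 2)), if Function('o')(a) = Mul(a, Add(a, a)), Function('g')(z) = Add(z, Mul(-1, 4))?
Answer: Mul(I, Pow(24890, Rational(1, 2))) ≈ Mul(157.77, I)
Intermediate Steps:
Function('g')(z) = Add(-4, z) (Function('g')(z) = Add(z, -4) = Add(-4, z))
Function('o')(a) = Mul(2, Pow(a, 2)) (Function('o')(a) = Mul(a, Mul(2, a)) = Mul(2, Pow(a, 2)))
Pow(Add(Function('o')(Function('g')(7)), -24908), Rational(1, 2)) = Pow(Add(Mul(2, Pow(Add(-4, 7), 2)), -24908), Rational(1, 2)) = Pow(Add(Mul(2, Pow(3, 2)), -24908), Rational(1, 2)) = Pow(Add(Mul(2, 9), -24908), Rational(1, 2)) = Pow(Add(18, -24908), Rational(1, 2)) = Pow(-24890, Rational(1, 2)) = Mul(I, Pow(24890, Rational(1, 2)))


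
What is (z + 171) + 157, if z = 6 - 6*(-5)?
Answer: 364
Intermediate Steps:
z = 36 (z = 6 + 30 = 36)
(z + 171) + 157 = (36 + 171) + 157 = 207 + 157 = 364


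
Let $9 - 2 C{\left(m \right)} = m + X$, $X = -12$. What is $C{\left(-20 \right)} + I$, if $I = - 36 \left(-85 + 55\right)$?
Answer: $\frac{2201}{2} \approx 1100.5$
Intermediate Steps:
$C{\left(m \right)} = \frac{21}{2} - \frac{m}{2}$ ($C{\left(m \right)} = \frac{9}{2} - \frac{m - 12}{2} = \frac{9}{2} - \frac{-12 + m}{2} = \frac{9}{2} - \left(-6 + \frac{m}{2}\right) = \frac{21}{2} - \frac{m}{2}$)
$I = 1080$ ($I = \left(-36\right) \left(-30\right) = 1080$)
$C{\left(-20 \right)} + I = \left(\frac{21}{2} - -10\right) + 1080 = \left(\frac{21}{2} + 10\right) + 1080 = \frac{41}{2} + 1080 = \frac{2201}{2}$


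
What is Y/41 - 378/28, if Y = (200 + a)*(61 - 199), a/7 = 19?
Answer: -93015/82 ≈ -1134.3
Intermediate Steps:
a = 133 (a = 7*19 = 133)
Y = -45954 (Y = (200 + 133)*(61 - 199) = 333*(-138) = -45954)
Y/41 - 378/28 = -45954/41 - 378/28 = -45954*1/41 - 378*1/28 = -45954/41 - 27/2 = -93015/82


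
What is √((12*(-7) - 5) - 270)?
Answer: I*√359 ≈ 18.947*I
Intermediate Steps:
√((12*(-7) - 5) - 270) = √((-84 - 5) - 270) = √(-89 - 270) = √(-359) = I*√359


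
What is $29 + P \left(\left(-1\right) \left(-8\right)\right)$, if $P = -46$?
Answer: $-339$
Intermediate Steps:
$29 + P \left(\left(-1\right) \left(-8\right)\right) = 29 - 46 \left(\left(-1\right) \left(-8\right)\right) = 29 - 368 = -339$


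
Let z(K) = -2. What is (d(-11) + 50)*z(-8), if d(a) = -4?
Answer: -92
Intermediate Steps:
(d(-11) + 50)*z(-8) = (-4 + 50)*(-2) = 46*(-2) = -92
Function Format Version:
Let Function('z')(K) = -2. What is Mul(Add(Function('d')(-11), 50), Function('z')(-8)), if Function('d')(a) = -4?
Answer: -92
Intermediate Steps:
Mul(Add(Function('d')(-11), 50), Function('z')(-8)) = Mul(Add(-4, 50), -2) = Mul(46, -2) = -92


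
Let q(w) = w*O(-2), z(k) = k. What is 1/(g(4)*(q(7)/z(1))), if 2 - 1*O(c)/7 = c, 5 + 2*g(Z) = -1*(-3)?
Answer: -1/196 ≈ -0.0051020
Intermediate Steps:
g(Z) = -1 (g(Z) = -5/2 + (-1*(-3))/2 = -5/2 + (½)*3 = -5/2 + 3/2 = -1)
O(c) = 14 - 7*c
q(w) = 28*w (q(w) = w*(14 - 7*(-2)) = w*(14 + 14) = w*28 = 28*w)
1/(g(4)*(q(7)/z(1))) = 1/(-28*7/1) = 1/(-196) = -1/196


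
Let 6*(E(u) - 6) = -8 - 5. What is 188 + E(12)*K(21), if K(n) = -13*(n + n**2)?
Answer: -22835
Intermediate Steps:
E(u) = 23/6 (E(u) = 6 + (-8 - 5)/6 = 6 + (1/6)*(-13) = 6 - 13/6 = 23/6)
K(n) = -13*n - 13*n**2
188 + E(12)*K(21) = 188 + 23*(-13*21*(1 + 21))/6 = 188 + 23*(-13*21*22)/6 = 188 + (23/6)*(-6006) = 188 - 23023 = -22835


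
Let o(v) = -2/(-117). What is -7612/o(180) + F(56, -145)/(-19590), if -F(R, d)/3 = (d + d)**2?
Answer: -290773796/653 ≈ -4.4529e+5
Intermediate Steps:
o(v) = 2/117 (o(v) = -2*(-1/117) = 2/117)
F(R, d) = -12*d**2 (F(R, d) = -3*(d + d)**2 = -3*4*d**2 = -12*d**2)
-7612/o(180) + F(56, -145)/(-19590) = -7612/2/117 - 12*(-145)**2/(-19590) = -7612*117/2 - 12*21025*(-1/19590) = -445302 - 252300*(-1/19590) = -445302 + 8410/653 = -290773796/653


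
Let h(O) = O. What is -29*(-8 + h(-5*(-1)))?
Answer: 87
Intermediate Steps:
-29*(-8 + h(-5*(-1))) = -29*(-8 - 5*(-1)) = -29*(-8 + 5) = -29*(-3) = 87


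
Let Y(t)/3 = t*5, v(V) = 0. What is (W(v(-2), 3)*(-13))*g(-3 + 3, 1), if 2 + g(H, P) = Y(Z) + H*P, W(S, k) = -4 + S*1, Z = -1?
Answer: -884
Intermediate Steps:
W(S, k) = -4 + S
Y(t) = 15*t (Y(t) = 3*(t*5) = 3*(5*t) = 15*t)
g(H, P) = -17 + H*P (g(H, P) = -2 + (15*(-1) + H*P) = -2 + (-15 + H*P) = -17 + H*P)
(W(v(-2), 3)*(-13))*g(-3 + 3, 1) = ((-4 + 0)*(-13))*(-17 + (-3 + 3)*1) = (-4*(-13))*(-17 + 0*1) = 52*(-17 + 0) = 52*(-17) = -884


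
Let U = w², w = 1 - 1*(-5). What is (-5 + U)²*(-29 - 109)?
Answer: -132618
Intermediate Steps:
w = 6 (w = 1 + 5 = 6)
U = 36 (U = 6² = 36)
(-5 + U)²*(-29 - 109) = (-5 + 36)²*(-29 - 109) = 31²*(-138) = 961*(-138) = -132618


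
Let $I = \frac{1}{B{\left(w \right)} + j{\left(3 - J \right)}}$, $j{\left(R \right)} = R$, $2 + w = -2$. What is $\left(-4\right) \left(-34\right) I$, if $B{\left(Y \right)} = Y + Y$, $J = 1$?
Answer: $- \frac{68}{3} \approx -22.667$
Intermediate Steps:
$w = -4$ ($w = -2 - 2 = -4$)
$B{\left(Y \right)} = 2 Y$
$I = - \frac{1}{6}$ ($I = \frac{1}{2 \left(-4\right) + \left(3 - 1\right)} = \frac{1}{-8 + \left(3 - 1\right)} = \frac{1}{-8 + 2} = \frac{1}{-6} = - \frac{1}{6} \approx -0.16667$)
$\left(-4\right) \left(-34\right) I = \left(-4\right) \left(-34\right) \left(- \frac{1}{6}\right) = 136 \left(- \frac{1}{6}\right) = - \frac{68}{3}$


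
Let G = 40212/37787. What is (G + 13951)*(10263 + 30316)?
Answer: 21393518609771/37787 ≈ 5.6616e+8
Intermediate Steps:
G = 40212/37787 (G = 40212*(1/37787) = 40212/37787 ≈ 1.0642)
(G + 13951)*(10263 + 30316) = (40212/37787 + 13951)*(10263 + 30316) = (527206649/37787)*40579 = 21393518609771/37787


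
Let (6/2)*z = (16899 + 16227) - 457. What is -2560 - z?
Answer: -40349/3 ≈ -13450.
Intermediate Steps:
z = 32669/3 (z = ((16899 + 16227) - 457)/3 = (33126 - 457)/3 = (1/3)*32669 = 32669/3 ≈ 10890.)
-2560 - z = -2560 - 1*32669/3 = -2560 - 32669/3 = -40349/3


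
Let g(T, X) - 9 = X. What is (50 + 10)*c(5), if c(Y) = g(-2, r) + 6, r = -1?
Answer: 840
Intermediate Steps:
g(T, X) = 9 + X
c(Y) = 14 (c(Y) = (9 - 1) + 6 = 8 + 6 = 14)
(50 + 10)*c(5) = (50 + 10)*14 = 60*14 = 840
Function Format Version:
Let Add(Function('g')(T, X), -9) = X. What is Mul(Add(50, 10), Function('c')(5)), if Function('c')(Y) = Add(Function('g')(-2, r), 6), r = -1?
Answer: 840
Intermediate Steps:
Function('g')(T, X) = Add(9, X)
Function('c')(Y) = 14 (Function('c')(Y) = Add(Add(9, -1), 6) = Add(8, 6) = 14)
Mul(Add(50, 10), Function('c')(5)) = Mul(Add(50, 10), 14) = Mul(60, 14) = 840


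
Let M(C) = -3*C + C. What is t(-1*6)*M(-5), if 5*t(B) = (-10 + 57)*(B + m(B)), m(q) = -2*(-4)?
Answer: 188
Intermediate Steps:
m(q) = 8
t(B) = 376/5 + 47*B/5 (t(B) = ((-10 + 57)*(B + 8))/5 = (47*(8 + B))/5 = (376 + 47*B)/5 = 376/5 + 47*B/5)
M(C) = -2*C
t(-1*6)*M(-5) = (376/5 + 47*(-1*6)/5)*(-2*(-5)) = (376/5 + (47/5)*(-6))*10 = (376/5 - 282/5)*10 = (94/5)*10 = 188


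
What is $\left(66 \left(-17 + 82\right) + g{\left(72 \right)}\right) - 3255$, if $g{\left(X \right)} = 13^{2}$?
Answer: $1204$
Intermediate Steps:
$g{\left(X \right)} = 169$
$\left(66 \left(-17 + 82\right) + g{\left(72 \right)}\right) - 3255 = \left(66 \left(-17 + 82\right) + 169\right) - 3255 = \left(66 \cdot 65 + 169\right) - 3255 = \left(4290 + 169\right) - 3255 = 4459 - 3255 = 1204$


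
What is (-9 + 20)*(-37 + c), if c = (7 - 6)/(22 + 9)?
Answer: -12606/31 ≈ -406.65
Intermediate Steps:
c = 1/31 ≈ 0.032258
(-9 + 20)*(-37 + c) = (-9 + 20)*(-37 + 1/31) = 11*(-1146/31) = -12606/31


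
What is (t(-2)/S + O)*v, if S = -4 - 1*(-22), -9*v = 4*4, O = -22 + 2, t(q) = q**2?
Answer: 2848/81 ≈ 35.161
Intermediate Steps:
O = -20
v = -16/9 (v = -4*4/9 = -1/9*16 = -16/9 ≈ -1.7778)
S = 18 (S = -4 + 22 = 18)
(t(-2)/S + O)*v = ((-2)**2/18 - 20)*(-16/9) = (4*(1/18) - 20)*(-16/9) = (2/9 - 20)*(-16/9) = -178/9*(-16/9) = 2848/81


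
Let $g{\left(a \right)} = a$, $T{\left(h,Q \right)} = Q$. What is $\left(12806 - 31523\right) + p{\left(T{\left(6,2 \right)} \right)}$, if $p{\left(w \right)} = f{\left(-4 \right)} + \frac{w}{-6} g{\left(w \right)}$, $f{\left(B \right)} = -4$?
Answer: $- \frac{56165}{3} \approx -18722.0$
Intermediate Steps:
$p{\left(w \right)} = -4 - \frac{w^{2}}{6}$ ($p{\left(w \right)} = -4 + \frac{w}{-6} w = -4 + w \left(- \frac{1}{6}\right) w = -4 + - \frac{w}{6} w = -4 - \frac{w^{2}}{6}$)
$\left(12806 - 31523\right) + p{\left(T{\left(6,2 \right)} \right)} = \left(12806 - 31523\right) - \left(4 + \frac{2^{2}}{6}\right) = -18717 - \frac{14}{3} = - \frac{56165}{3}$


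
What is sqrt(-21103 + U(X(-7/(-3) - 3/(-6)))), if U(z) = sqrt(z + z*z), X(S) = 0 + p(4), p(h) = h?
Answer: sqrt(-21103 + 2*sqrt(5)) ≈ 145.25*I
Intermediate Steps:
X(S) = 4 (X(S) = 0 + 4 = 4)
U(z) = sqrt(z + z**2)
sqrt(-21103 + U(X(-7/(-3) - 3/(-6)))) = sqrt(-21103 + sqrt(4*(1 + 4))) = sqrt(-21103 + sqrt(4*5)) = sqrt(-21103 + sqrt(20)) = sqrt(-21103 + 2*sqrt(5))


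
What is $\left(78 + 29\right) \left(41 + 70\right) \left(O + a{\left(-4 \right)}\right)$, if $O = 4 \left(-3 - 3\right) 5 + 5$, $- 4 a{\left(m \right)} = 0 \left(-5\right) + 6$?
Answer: $- \frac{2767341}{2} \approx -1.3837 \cdot 10^{6}$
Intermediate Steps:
$a{\left(m \right)} = - \frac{3}{2}$ ($a{\left(m \right)} = - \frac{0 \left(-5\right) + 6}{4} = - \frac{0 + 6}{4} = \left(- \frac{1}{4}\right) 6 = - \frac{3}{2}$)
$O = -115$ ($O = 4 \left(\left(-6\right) 5\right) + 5 = 4 \left(-30\right) + 5 = -120 + 5 = -115$)
$\left(78 + 29\right) \left(41 + 70\right) \left(O + a{\left(-4 \right)}\right) = \left(78 + 29\right) \left(41 + 70\right) \left(-115 - \frac{3}{2}\right) = 107 \cdot 111 \left(- \frac{233}{2}\right) = 11877 \left(- \frac{233}{2}\right) = - \frac{2767341}{2}$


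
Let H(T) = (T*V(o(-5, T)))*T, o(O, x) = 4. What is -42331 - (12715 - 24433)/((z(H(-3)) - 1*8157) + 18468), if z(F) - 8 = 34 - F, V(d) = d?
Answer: -145572403/3439 ≈ -42330.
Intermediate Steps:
H(T) = 4*T**2 (H(T) = (T*4)*T = (4*T)*T = 4*T**2)
z(F) = 42 - F (z(F) = 8 + (34 - F) = 42 - F)
-42331 - (12715 - 24433)/((z(H(-3)) - 1*8157) + 18468) = -42331 - (12715 - 24433)/(((42 - 4*(-3)**2) - 1*8157) + 18468) = -42331 - (-11718)/(((42 - 4*9) - 8157) + 18468) = -42331 - (-11718)/(((42 - 1*36) - 8157) + 18468) = -42331 - (-11718)/(((42 - 36) - 8157) + 18468) = -42331 - (-11718)/((6 - 8157) + 18468) = -42331 - (-11718)/(-8151 + 18468) = -42331 - (-11718)/10317 = -42331 - 1*(-3906/3439) = -42331 + 3906/3439 = -145572403/3439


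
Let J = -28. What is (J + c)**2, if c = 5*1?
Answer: 529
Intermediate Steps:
c = 5
(J + c)**2 = (-28 + 5)**2 = (-23)**2 = 529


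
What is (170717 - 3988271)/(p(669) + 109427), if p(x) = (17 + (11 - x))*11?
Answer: -1908777/51188 ≈ -37.290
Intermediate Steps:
p(x) = 308 - 11*x (p(x) = (28 - x)*11 = 308 - 11*x)
(170717 - 3988271)/(p(669) + 109427) = (170717 - 3988271)/((308 - 11*669) + 109427) = -3817554/((308 - 7359) + 109427) = -3817554/(-7051 + 109427) = -3817554/102376 = -3817554*1/102376 = -1908777/51188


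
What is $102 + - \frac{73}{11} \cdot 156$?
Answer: $- \frac{10266}{11} \approx -933.27$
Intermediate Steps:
$102 + - \frac{73}{11} \cdot 156 = 102 + \left(-73\right) \frac{1}{11} \cdot 156 = 102 - \frac{11388}{11} = - \frac{10266}{11}$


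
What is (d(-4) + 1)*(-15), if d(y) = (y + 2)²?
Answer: -75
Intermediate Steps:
d(y) = (2 + y)²
(d(-4) + 1)*(-15) = ((2 - 4)² + 1)*(-15) = ((-2)² + 1)*(-15) = (4 + 1)*(-15) = 5*(-15) = -75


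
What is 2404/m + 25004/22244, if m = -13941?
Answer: 73776547/77525901 ≈ 0.95164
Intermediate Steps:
2404/m + 25004/22244 = 2404/(-13941) + 25004/22244 = 2404*(-1/13941) + 25004*(1/22244) = -2404/13941 + 6251/5561 = 73776547/77525901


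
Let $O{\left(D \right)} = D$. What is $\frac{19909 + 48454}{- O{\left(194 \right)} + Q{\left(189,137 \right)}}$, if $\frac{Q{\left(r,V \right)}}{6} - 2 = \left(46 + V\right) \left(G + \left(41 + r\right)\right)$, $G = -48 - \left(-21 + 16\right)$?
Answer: $\frac{68363}{205144} \approx 0.33324$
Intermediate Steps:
$G = -43$ ($G = -48 - -5 = -48 + 5 = -43$)
$Q{\left(r,V \right)} = 12 + 6 \left(-2 + r\right) \left(46 + V\right)$ ($Q{\left(r,V \right)} = 12 + 6 \left(46 + V\right) \left(-43 + \left(41 + r\right)\right) = 12 + 6 \left(46 + V\right) \left(-2 + r\right) = 12 + 6 \left(-2 + r\right) \left(46 + V\right)$)
$\frac{19909 + 48454}{- O{\left(194 \right)} + Q{\left(189,137 \right)}} = \frac{19909 + 48454}{\left(-1\right) 194 + \left(-540 - 1644 + 276 \cdot 189 + 6 \cdot 137 \cdot 189\right)} = \frac{68363}{-194 + \left(-540 - 1644 + 52164 + 155358\right)} = \frac{68363}{-194 + 205338} = \frac{68363}{205144}$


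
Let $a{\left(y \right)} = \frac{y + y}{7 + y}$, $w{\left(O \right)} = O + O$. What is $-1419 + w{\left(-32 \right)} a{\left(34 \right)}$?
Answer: $- \frac{62531}{41} \approx -1525.1$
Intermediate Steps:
$w{\left(O \right)} = 2 O$
$a{\left(y \right)} = \frac{2 y}{7 + y}$
$-1419 + w{\left(-32 \right)} a{\left(34 \right)} = -1419 + 2 \left(-32\right) 2 \cdot 34 \frac{1}{7 + 34} = -1419 - 64 \cdot 2 \cdot 34 \cdot \frac{1}{41} = -1419 - \frac{4352}{41} = - \frac{62531}{41}$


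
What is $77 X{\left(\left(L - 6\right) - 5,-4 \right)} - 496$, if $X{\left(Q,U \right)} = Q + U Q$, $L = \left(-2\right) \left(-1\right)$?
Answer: $1583$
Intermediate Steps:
$L = 2$
$X{\left(Q,U \right)} = Q + Q U$
$77 X{\left(\left(L - 6\right) - 5,-4 \right)} - 496 = 77 \left(\left(2 - 6\right) - 5\right) \left(1 - 4\right) - 496 = 77 \left(-4 - 5\right) \left(-3\right) - 496 = 77 \left(\left(-9\right) \left(-3\right)\right) - 496 = 77 \cdot 27 - 496 = 2079 - 496 = 1583$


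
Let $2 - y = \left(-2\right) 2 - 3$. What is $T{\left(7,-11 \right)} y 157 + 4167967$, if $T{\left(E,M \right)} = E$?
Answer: $4177858$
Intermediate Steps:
$y = 9$ ($y = 2 - \left(\left(-2\right) 2 - 3\right) = 2 - \left(-4 - 3\right) = 2 - -7 = 2 + 7 = 9$)
$T{\left(7,-11 \right)} y 157 + 4167967 = 7 \cdot 9 \cdot 157 + 4167967 = 63 \cdot 157 + 4167967 = 9891 + 4167967 = 4177858$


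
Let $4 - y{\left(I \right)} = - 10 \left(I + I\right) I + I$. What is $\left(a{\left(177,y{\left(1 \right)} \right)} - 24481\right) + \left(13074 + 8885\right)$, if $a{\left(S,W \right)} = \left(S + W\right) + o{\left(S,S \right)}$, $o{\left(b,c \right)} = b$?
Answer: $-2145$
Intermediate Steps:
$y{\left(I \right)} = 4 - I + 20 I^{2}$ ($y{\left(I \right)} = 4 - \left(- 10 \left(I + I\right) I + I\right) = 4 - \left(- 10 \cdot 2 I I + I\right) = 4 - \left(- 20 I I + I\right) = 4 - \left(- 20 I^{2} + I\right) = 4 - \left(I - 20 I^{2}\right) = 4 + \left(- I + 20 I^{2}\right) = 4 - I + 20 I^{2}$)
$a{\left(S,W \right)} = W + 2 S$ ($a{\left(S,W \right)} = \left(S + W\right) + S = W + 2 S$)
$\left(a{\left(177,y{\left(1 \right)} \right)} - 24481\right) + \left(13074 + 8885\right) = \left(\left(\left(4 - 1 + 20 \cdot 1^{2}\right) + 2 \cdot 177\right) - 24481\right) + \left(13074 + 8885\right) = \left(\left(\left(4 - 1 + 20 \cdot 1\right) + 354\right) - 24481\right) + 21959 = \left(\left(\left(4 - 1 + 20\right) + 354\right) - 24481\right) + 21959 = \left(\left(23 + 354\right) - 24481\right) + 21959 = \left(377 - 24481\right) + 21959 = -24104 + 21959 = -2145$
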